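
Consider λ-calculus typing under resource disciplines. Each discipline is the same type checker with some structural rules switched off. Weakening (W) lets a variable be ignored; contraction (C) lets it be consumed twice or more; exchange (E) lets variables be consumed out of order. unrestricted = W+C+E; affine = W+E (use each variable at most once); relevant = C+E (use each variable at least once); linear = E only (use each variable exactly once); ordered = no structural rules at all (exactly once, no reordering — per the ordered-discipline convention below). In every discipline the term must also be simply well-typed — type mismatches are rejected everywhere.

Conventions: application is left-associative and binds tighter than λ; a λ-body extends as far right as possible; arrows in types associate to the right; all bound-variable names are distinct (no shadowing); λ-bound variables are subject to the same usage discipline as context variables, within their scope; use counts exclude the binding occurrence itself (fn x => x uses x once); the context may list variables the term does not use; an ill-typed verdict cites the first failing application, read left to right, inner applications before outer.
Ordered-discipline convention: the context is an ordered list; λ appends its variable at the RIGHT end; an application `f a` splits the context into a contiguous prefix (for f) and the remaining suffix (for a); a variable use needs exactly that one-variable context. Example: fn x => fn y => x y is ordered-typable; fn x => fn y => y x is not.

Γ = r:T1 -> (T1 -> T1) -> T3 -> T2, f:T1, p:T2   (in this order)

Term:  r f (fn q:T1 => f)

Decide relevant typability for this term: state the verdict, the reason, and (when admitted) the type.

no — p, q never used (weakening)
counts: r: 1, f: 2, p: 0, q (bound): 0
use order (left to right): r, f, f
typing: ✓ — T3 -> T2
across the five disciplines: ordered ✗, linear ✗, affine ✗, relevant ✗, unrestricted ✓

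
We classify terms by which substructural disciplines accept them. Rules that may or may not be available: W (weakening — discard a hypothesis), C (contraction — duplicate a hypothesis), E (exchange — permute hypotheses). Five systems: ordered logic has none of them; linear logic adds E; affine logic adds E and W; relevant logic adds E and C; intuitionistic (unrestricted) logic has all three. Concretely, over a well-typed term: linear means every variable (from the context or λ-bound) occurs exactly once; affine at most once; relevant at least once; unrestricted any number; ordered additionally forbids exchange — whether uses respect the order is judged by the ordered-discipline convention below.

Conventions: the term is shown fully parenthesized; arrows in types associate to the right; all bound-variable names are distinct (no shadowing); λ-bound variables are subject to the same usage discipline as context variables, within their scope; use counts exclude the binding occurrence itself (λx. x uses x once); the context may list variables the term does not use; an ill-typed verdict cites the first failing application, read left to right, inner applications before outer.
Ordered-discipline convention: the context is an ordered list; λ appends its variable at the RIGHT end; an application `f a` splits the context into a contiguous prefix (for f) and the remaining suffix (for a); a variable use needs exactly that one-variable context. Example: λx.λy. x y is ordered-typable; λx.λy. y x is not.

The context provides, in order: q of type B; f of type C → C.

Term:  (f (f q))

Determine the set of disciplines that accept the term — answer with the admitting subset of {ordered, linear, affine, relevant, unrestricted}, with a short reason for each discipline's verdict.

admitting disciplines: none
usage: q: 1×; f: 2×
order of uses: f, f, q
typing: ill-typed: an application expects C but receives B
ordered: ✗ — the type mismatch rejects it
linear: ✗ — not simply typable
affine: ✗ — fails simple typing
relevant: ✗ — a type mismatch blocks all five
unrestricted: ✗ — the type mismatch rejects it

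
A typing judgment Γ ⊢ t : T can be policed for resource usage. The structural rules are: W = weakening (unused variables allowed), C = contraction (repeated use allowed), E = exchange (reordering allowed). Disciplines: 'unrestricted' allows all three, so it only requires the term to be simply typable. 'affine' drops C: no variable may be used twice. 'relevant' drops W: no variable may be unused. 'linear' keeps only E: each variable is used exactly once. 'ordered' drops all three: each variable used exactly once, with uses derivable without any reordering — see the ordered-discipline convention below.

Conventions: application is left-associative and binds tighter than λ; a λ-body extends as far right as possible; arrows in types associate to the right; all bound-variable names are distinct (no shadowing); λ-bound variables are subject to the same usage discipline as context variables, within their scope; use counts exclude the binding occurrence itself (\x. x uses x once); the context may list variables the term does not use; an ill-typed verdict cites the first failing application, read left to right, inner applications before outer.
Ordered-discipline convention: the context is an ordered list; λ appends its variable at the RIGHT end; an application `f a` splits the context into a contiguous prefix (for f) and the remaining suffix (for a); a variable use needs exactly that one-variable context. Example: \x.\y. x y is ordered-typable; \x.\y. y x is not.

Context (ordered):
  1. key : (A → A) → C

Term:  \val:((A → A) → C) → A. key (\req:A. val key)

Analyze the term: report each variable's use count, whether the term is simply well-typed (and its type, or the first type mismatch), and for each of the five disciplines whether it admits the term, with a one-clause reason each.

usage: key: 2×; val (λ-bound): 1×; req (λ-bound): 0×
order of uses: key, val, key
typing: well-typed — term : (((A → A) → C) → A) → C
ordered: ✗, key ×2 used more than once (contraction); req never used (weakening)
linear: ✗, key ×2 used more than once (contraction); req never used (weakening)
affine: ✗, key ×2 used more than once (contraction)
relevant: ✗, req never used (weakening)
unrestricted: ✓, simply typable at (((A → A) → C) → A) → C; W, C, E all held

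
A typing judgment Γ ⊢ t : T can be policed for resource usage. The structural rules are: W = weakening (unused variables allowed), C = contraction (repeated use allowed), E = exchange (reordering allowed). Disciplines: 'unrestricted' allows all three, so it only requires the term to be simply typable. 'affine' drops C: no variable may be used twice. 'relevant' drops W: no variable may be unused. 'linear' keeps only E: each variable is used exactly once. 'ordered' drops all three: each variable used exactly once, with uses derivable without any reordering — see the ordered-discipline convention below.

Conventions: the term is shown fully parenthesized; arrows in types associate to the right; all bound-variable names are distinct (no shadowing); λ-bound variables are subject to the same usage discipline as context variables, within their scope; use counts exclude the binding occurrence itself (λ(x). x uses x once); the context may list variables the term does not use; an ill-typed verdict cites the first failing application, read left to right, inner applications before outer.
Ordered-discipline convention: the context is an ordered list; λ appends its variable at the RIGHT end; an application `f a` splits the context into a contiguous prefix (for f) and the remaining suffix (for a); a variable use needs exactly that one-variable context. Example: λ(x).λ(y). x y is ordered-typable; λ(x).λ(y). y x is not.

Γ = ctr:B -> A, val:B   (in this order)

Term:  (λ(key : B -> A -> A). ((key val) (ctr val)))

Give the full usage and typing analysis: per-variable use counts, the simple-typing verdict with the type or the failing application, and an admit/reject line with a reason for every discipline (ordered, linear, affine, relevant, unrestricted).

use counts: ctr ×1, val ×2, key [bound] ×1
uses in reading order: key, val, ctr, val
typing: ✓ — (B -> A -> A) -> A
ordered: ✗, val ×2 used more than once (contraction)
linear: ✗, val ×2 used more than once (contraction)
affine: ✗, val ×2 used more than once (contraction)
relevant: ✓, ctr, val, key: all used, weakening unneeded
unrestricted: ✓, well-typed at (B -> A -> A) -> A; no restrictions here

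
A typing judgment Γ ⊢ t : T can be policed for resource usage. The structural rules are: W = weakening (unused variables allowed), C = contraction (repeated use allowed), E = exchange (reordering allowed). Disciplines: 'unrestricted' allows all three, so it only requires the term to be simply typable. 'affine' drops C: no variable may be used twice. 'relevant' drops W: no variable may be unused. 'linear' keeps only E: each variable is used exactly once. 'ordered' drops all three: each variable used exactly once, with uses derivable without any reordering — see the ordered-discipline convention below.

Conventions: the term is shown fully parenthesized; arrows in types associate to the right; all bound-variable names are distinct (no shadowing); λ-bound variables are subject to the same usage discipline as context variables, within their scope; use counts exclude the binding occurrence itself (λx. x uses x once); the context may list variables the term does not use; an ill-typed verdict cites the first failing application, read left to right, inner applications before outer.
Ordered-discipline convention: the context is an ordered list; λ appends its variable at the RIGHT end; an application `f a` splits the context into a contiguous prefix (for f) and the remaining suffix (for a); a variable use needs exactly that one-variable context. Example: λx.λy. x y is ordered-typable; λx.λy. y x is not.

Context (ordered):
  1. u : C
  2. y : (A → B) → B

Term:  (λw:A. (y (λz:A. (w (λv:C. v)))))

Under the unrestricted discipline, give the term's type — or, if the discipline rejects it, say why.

not well-typed under unrestricted — the type mismatch rejects it
counts: u: 0×; y: 1×; w (bound): 1×; z (bound): 0×; v (bound): 1×
uses in reading order: y, w, v
typing: ill-typed: non-arrow in function slot: A
per-discipline verdicts: ordered ✗; linear ✗; affine ✗; relevant ✗; unrestricted ✗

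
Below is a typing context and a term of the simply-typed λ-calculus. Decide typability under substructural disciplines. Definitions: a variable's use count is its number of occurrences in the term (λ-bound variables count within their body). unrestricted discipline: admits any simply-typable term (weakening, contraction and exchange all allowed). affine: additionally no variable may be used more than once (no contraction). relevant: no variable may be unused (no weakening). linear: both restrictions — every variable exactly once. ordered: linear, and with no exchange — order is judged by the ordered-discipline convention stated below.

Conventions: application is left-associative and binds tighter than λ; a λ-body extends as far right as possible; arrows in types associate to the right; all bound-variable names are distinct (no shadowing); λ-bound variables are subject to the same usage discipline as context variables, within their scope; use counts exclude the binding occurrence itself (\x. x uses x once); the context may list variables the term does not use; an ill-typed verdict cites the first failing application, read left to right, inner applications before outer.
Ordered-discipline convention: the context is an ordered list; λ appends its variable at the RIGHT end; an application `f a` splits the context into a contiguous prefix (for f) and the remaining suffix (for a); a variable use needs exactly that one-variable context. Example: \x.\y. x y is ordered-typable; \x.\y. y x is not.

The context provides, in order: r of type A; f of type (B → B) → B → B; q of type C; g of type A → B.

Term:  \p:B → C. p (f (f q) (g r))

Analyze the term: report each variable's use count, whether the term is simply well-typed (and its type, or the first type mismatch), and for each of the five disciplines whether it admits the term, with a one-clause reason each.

counts: r: 1×; f: 2×; q: 1×; g: 1×; p [bound]: 1×
order of uses: p, f, f, q, g, r
typing: ill-typed: a function awaiting B → B gets C
ordered: ✗, not simply typable
linear: ✗, fails simple typing
affine: ✗, a type mismatch blocks all five
relevant: ✗, the type mismatch rejects it
unrestricted: ✗, not simply typable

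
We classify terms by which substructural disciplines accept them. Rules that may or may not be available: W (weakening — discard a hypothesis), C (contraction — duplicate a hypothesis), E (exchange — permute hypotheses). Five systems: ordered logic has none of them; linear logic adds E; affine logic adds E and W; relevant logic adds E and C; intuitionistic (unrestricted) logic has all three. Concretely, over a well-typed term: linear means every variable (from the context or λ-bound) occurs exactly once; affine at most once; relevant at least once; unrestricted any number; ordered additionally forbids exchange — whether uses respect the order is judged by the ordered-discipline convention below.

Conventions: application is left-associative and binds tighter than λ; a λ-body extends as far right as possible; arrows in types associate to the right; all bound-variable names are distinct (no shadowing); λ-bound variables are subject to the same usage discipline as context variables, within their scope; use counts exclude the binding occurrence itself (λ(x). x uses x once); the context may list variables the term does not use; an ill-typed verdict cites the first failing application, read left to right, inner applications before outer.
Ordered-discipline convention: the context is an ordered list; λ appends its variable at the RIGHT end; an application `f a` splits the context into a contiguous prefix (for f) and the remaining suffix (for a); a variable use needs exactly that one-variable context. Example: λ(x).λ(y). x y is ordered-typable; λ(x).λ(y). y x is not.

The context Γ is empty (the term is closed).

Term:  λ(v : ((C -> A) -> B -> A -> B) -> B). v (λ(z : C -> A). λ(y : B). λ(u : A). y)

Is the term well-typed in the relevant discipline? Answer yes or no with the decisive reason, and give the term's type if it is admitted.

no — unused: z, u — weakening required
usage: v (bound) ×1; z (bound) ×0; y (bound) ×1; u (bound) ×0
left-to-right use order: v, y
typing: ✓ — (((C -> A) -> B -> A -> B) -> B) -> B
summary: ordered ✗; linear ✗; affine ✓; relevant ✗; unrestricted ✓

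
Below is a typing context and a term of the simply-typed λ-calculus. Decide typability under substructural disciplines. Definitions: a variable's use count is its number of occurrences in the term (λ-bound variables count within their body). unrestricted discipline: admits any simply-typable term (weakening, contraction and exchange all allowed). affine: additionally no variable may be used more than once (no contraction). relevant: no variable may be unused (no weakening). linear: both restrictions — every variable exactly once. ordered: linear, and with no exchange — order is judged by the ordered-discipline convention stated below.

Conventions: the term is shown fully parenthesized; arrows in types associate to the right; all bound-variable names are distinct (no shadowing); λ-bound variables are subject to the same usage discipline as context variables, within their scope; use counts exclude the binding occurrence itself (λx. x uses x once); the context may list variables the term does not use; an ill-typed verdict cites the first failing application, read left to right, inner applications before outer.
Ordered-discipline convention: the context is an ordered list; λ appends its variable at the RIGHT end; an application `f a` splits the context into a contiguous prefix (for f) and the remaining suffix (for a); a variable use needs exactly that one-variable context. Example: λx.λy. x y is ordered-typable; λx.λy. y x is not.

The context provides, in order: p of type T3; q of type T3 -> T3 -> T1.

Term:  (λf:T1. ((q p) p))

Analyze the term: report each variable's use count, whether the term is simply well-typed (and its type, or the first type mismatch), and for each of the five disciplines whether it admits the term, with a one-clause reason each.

counts: p ×2, q ×1, f (bound) ×0
left-to-right use order: q, p, p
typing: ✓ — T1 -> T1
ordered: ✗ — needs contraction — p ×2; needs weakening: f unused
linear: ✗ — needs contraction — p ×2; needs weakening: f unused
affine: ✗ — needs contraction — p ×2
relevant: ✗ — needs weakening: f unused
unrestricted: ✓ — well-typed at T1 -> T1; no restrictions here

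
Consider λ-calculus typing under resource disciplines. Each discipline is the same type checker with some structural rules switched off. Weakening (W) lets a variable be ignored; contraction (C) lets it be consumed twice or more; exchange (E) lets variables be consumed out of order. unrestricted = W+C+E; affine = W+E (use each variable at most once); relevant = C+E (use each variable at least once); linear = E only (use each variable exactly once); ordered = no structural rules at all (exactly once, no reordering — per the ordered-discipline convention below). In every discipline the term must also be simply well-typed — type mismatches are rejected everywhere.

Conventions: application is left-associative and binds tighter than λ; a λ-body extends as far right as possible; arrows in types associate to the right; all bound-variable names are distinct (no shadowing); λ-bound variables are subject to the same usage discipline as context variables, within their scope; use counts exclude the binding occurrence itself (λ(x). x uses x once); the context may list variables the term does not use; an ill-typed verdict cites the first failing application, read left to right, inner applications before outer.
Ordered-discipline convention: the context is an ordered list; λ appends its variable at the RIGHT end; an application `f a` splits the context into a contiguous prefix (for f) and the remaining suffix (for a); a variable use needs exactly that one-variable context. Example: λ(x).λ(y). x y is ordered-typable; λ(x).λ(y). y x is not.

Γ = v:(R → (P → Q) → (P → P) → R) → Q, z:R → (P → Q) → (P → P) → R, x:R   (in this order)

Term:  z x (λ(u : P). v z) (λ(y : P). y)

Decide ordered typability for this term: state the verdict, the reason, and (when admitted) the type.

no — z ×2 used more than once (contraction); needs weakening: u unused
use counts: v: 1; z: 2; x: 1; u (bound): 0; y (bound): 1
uses in reading order: z, x, v, z, y
typing: well-typed — term : R
all disciplines: ordered ✗, linear ✗, affine ✗, relevant ✗, unrestricted ✓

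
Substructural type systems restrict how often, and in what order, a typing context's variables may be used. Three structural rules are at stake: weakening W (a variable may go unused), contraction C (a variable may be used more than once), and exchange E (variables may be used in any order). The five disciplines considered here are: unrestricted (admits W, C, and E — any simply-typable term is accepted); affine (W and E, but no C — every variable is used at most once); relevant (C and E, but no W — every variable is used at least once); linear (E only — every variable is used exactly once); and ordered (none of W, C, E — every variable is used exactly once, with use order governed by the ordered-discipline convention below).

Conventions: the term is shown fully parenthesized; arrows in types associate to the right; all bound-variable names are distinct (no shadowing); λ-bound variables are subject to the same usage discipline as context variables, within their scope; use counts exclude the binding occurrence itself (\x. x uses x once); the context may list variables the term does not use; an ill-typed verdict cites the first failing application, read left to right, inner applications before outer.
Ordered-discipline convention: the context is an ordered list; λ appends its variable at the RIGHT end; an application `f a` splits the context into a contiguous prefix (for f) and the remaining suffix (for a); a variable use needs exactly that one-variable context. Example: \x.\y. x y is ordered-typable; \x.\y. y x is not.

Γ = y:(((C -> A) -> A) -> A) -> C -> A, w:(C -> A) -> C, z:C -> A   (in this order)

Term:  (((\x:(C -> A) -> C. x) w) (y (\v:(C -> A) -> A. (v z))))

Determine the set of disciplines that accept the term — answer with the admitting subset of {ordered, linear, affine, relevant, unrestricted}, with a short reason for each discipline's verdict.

admitted by: linear, affine, relevant, unrestricted
use counts: y: 1×; w: 1×; z: 1×; x (bound): 1×; v (bound): 1×
uses in reading order: x, w, y, v, z
typing: the term checks, with type C
ordered: ✗, use order x, w, y, v, z needs exchange
linear: ✓, single use per variable (y, w, z, x, v)
affine: ✓, y, w, z, x, v: no repeats, contraction unneeded
relevant: ✓, none of y, w, z, x, v goes unused
unrestricted: ✓, typability at C is all that's needed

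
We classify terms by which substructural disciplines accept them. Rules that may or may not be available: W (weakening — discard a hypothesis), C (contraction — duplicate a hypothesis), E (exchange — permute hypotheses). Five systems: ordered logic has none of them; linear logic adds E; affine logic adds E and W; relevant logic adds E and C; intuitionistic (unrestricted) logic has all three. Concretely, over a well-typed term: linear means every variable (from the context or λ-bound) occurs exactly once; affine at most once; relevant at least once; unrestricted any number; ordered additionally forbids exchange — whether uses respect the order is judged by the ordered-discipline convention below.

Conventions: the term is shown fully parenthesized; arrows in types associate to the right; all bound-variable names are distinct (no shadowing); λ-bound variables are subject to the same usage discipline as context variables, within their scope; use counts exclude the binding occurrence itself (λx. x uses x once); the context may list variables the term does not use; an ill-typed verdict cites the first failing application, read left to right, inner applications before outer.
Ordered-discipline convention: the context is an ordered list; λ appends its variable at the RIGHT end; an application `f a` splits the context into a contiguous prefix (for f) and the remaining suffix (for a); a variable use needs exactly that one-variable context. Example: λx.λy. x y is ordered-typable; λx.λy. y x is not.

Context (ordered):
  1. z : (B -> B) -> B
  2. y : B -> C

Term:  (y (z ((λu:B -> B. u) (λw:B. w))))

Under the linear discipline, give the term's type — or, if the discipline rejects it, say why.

term : C
usage: z: 1; y: 1; u [bound]: 1; w [bound]: 1
left-to-right use order: y, z, u, w
typing: the term checks, with type C
per-discipline verdicts: ordered ✗, linear ✓, affine ✓, relevant ✓, unrestricted ✓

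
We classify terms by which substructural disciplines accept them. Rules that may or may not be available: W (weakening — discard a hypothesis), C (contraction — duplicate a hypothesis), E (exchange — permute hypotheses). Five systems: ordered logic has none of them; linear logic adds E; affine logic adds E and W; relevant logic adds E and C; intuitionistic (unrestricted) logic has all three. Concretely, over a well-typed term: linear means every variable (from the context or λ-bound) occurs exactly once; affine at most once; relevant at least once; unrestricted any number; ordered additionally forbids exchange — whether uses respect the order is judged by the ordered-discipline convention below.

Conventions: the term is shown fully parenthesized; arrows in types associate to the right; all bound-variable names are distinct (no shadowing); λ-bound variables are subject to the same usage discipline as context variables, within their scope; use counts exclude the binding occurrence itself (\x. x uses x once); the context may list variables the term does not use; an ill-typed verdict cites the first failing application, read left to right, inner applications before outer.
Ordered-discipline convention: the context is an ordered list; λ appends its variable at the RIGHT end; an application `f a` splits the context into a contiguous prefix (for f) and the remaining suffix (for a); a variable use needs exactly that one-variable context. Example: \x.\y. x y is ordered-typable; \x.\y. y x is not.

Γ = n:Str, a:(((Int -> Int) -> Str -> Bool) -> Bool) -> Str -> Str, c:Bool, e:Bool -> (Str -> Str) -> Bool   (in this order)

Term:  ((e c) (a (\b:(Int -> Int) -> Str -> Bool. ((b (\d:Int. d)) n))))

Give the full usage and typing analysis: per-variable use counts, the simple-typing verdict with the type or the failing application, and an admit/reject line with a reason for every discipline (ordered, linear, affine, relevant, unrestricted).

counts: n: 1, a: 1, c: 1, e: 1, b (λ-bound): 1, d (λ-bound): 1
use order (left to right): e, c, a, b, d, n
typing: well-typed — term : Bool
ordered: ✗, no contiguous prefix/suffix split fits e, c, a, b, d, n
linear: ✓, each of n, a, c, e, b, d used exactly once
affine: ✓, no duplicate uses among n, a, c, e, b, d
relevant: ✓, every one of n, a, c, e, b, d appears
unrestricted: ✓, type-checks (Bool) and nothing is barred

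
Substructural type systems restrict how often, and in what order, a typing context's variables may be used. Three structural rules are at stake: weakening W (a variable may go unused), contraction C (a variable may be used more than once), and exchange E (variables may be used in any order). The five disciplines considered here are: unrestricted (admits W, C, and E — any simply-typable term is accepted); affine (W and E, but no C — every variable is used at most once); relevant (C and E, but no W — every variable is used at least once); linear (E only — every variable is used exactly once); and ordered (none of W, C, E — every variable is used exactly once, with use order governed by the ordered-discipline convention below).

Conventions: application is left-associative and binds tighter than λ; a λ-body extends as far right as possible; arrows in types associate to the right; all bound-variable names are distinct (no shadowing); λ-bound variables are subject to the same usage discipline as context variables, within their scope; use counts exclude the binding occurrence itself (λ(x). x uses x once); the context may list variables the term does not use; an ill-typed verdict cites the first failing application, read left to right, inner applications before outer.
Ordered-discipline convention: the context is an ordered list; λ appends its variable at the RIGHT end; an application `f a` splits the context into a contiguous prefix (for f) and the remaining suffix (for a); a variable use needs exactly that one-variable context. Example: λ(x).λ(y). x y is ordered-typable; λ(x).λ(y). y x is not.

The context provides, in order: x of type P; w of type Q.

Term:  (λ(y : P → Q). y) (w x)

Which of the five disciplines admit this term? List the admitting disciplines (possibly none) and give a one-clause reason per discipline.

admitted by: none
variable uses: x: 1×, w: 1×, y [bound]: 1×
left-to-right use order: y, w, x
typing: ill-typed: non-arrow in function slot: Q
ordered: ✗, fails simple typing
linear: ✗, a type mismatch blocks all five
affine: ✗, the type mismatch rejects it
relevant: ✗, not simply typable
unrestricted: ✗, fails simple typing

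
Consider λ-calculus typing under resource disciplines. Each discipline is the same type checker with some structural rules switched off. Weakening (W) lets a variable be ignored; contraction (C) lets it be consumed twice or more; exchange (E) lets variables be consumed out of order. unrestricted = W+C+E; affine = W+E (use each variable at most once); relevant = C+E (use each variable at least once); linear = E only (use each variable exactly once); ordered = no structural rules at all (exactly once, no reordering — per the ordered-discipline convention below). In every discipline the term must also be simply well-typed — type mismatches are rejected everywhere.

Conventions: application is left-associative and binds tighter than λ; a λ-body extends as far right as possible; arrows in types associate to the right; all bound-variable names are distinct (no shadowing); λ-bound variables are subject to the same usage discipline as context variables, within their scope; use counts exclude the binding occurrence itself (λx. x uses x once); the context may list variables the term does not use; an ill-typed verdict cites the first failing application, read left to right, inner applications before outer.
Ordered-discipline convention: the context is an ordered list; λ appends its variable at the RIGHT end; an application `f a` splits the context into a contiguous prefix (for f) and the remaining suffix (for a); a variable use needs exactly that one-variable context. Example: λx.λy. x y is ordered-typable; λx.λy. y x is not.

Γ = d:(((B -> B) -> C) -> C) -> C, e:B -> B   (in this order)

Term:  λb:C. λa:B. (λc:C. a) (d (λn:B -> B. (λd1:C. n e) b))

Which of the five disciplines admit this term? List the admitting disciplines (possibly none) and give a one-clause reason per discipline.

admitting disciplines: none
use counts: d: 1; e: 1; b [bound]: 1; a [bound]: 1; c [bound]: 0; n [bound]: 1; d1 [bound]: 0
uses in reading order: a, d, n, e, b
typing: ill-typed: an application expects B but receives B -> B
ordered: ✗, a type mismatch blocks all five
linear: ✗, the type mismatch rejects it
affine: ✗, not simply typable
relevant: ✗, fails simple typing
unrestricted: ✗, a type mismatch blocks all five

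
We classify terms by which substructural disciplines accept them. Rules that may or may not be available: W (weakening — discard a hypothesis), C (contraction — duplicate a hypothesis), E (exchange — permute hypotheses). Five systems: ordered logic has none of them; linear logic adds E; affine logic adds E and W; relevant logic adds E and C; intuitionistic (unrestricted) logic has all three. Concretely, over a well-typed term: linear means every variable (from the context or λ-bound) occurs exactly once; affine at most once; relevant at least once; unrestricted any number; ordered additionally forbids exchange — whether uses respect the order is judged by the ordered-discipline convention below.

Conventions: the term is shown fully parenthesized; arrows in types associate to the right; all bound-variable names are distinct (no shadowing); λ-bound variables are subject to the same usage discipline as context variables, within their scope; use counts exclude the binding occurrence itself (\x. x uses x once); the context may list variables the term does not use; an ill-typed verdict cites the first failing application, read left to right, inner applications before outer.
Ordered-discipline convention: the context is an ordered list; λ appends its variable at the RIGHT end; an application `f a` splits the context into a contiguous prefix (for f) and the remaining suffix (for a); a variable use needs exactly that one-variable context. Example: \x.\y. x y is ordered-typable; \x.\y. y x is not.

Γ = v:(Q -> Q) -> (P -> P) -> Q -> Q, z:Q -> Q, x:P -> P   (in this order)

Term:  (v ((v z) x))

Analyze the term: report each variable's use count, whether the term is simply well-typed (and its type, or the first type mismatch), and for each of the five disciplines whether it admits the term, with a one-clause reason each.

usage: v: 2, z: 1, x: 1
use order (left to right): v, v, z, x
typing: the term checks, with type (P -> P) -> Q -> Q
ordered ✗ (uses contraction: v ×2)
linear ✗ (uses contraction: v ×2)
affine ✗ (uses contraction: v ×2)
relevant ✓ (none of v, z, x goes unused)
unrestricted ✓ (well-typed at (P -> P) -> Q -> Q; no restrictions here)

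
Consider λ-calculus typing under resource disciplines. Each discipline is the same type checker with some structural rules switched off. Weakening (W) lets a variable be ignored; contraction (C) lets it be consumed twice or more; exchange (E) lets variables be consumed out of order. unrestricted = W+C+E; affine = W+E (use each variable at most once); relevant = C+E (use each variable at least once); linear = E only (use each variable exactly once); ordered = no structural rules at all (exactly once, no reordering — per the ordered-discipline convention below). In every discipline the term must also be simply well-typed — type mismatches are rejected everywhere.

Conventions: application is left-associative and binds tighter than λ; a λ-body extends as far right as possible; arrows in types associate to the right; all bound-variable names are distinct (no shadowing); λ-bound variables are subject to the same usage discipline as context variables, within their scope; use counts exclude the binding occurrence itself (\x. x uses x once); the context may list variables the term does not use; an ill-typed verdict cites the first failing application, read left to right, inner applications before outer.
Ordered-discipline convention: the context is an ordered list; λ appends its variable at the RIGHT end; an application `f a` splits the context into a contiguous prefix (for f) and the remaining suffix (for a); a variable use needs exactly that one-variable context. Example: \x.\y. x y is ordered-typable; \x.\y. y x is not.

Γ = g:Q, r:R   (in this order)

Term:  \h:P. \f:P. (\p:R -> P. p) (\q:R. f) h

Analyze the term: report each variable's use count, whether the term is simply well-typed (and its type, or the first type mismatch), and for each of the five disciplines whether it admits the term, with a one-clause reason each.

counts: g ×0, r ×0, h (bound) ×1, f (bound) ×1, p (bound) ×1, q (bound) ×0
left-to-right use order: p, f, h
typing: ill-typed: a function awaiting R gets P
ordered ✗ (a type mismatch blocks all five)
linear ✗ (the type mismatch rejects it)
affine ✗ (not simply typable)
relevant ✗ (fails simple typing)
unrestricted ✗ (a type mismatch blocks all five)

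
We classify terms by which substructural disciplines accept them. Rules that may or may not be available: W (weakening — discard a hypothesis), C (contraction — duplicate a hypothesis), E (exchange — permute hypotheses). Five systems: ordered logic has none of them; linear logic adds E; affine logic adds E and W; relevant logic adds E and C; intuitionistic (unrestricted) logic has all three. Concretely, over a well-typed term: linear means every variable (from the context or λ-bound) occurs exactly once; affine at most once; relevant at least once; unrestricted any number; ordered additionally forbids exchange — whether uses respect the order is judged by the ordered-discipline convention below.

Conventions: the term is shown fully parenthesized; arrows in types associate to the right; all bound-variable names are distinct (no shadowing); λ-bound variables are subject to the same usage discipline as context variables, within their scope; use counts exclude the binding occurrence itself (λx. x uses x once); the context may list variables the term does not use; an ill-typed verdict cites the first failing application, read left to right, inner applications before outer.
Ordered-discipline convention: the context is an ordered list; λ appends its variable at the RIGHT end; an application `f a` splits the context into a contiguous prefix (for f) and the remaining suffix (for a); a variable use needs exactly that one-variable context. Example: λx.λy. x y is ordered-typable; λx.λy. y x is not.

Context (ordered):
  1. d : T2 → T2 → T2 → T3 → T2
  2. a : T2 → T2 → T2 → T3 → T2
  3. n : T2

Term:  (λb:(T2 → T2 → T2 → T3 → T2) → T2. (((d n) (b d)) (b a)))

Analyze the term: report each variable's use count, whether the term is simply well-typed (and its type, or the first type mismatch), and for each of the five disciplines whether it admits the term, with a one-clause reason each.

variable uses: d: 2, a: 1, n: 1, b (λ-bound): 2
uses in reading order: d, n, b, d, b, a
typing: well-typed — term : ((T2 → T2 → T2 → T3 → T2) → T2) → T3 → T2
ordered ✗ (needs contraction — d ×2, b ×2)
linear ✗ (needs contraction — d ×2, b ×2)
affine ✗ (needs contraction — d ×2, b ×2)
relevant ✓ (none of d, a, n, b goes unused)
unrestricted ✓ (well-typed at ((T2 → T2 → T2 → T3 → T2) → T2) → T3 → T2; no restrictions here)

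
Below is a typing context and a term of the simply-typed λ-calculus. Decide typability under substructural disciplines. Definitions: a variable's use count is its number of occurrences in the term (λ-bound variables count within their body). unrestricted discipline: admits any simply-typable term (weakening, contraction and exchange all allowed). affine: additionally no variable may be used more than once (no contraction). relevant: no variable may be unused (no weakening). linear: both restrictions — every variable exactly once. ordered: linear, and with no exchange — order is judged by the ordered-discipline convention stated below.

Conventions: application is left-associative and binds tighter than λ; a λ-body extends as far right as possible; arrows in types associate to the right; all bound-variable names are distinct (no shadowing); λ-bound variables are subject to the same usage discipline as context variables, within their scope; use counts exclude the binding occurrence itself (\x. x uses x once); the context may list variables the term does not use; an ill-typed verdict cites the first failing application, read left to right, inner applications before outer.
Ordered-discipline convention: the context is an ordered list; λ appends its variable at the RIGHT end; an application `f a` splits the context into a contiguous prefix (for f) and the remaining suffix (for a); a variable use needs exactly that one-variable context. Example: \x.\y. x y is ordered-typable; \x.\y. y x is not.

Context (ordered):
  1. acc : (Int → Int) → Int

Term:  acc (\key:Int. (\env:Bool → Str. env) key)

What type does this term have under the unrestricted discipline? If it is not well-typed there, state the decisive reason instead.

not well-typed under unrestricted — the type mismatch rejects it
usage: acc: 1, key [bound]: 1, env [bound]: 1
left-to-right use order: acc, env, key
typing: ill-typed: an argument Int mismatches the expected Bool → Str
all disciplines: ordered ✗ · linear ✗ · affine ✗ · relevant ✗ · unrestricted ✗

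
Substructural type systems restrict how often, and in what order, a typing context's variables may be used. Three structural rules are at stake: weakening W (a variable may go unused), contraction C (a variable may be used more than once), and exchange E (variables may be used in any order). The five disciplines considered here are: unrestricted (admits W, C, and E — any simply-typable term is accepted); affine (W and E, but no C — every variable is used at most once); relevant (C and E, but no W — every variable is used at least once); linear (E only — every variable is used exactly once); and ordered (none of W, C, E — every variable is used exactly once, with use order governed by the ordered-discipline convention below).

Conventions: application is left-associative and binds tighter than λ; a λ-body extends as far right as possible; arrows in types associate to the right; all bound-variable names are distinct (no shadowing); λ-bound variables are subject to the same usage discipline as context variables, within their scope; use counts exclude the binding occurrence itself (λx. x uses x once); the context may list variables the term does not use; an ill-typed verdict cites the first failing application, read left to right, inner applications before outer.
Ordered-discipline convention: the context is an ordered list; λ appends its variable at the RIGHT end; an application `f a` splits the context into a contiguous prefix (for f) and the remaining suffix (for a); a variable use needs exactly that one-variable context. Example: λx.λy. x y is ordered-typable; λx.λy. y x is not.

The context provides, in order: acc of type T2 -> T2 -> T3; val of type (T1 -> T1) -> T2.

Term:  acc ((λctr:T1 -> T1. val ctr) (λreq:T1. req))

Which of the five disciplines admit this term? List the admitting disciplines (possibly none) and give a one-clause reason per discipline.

admitting disciplines: ordered, linear, affine, relevant, unrestricted
use counts: acc ×1; val ×1; ctr (bound) ×1; req (bound) ×1
use order (left to right): acc, val, ctr, req
typing: ✓ — T2 -> T3
ordered: ✓ — acc, val, ctr, req: once each, no exchange needed
linear: ✓ — exactly-once usage across acc, val, ctr, req
affine: ✓ — none of acc, val, ctr, req used more than once
relevant: ✓ — at least one use each (acc, val, ctr, req)
unrestricted: ✓ — well-typed at T2 -> T3; no restrictions here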